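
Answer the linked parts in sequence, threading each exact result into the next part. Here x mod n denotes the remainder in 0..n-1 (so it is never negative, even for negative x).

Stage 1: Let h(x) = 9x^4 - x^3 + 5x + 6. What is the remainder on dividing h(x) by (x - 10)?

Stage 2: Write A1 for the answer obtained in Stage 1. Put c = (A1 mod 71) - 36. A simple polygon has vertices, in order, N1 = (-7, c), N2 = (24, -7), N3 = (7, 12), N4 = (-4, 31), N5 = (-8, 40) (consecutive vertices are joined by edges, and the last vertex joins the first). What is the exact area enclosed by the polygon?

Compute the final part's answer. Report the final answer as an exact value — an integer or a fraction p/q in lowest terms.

1467/2

Stage 1: remainder = value at the root: 9*(10)^4 - 1*(10)^3 + 5*(10)^1 + 6 = (90000) + (-1000) + (50) + (6) = 89056; answer 89056
Stage 2: A1 = 89056; c = -14; cross terms: (-7*-7 - 24*-14)=385, (24*12 - 7*-7)=337, (7*31 - -4*12)=265, (-4*40 - -8*31)=88, (-8*-14 - -7*40)=392; twice the area = |1467| = 1467; area = 1467/2; answer 1467/2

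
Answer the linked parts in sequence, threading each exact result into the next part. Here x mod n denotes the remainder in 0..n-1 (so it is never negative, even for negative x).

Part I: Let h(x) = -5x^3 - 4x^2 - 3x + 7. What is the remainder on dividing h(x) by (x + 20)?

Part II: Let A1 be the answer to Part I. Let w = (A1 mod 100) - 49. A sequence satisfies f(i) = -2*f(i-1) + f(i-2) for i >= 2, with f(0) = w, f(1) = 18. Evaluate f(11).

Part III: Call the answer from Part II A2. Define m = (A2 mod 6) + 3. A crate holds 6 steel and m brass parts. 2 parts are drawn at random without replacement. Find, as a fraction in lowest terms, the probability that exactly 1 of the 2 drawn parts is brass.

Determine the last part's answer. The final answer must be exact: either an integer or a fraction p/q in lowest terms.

1/2

Part I: remainder = value at the root: -5*(-20)^3 - 4*(-20)^2 - 3*(-20)^1 + 7 = (40000) + (-1600) + (60) + (7) = 38467; answer 38467
Part II: A1 = 38467; w = 18; f(2) = -2*(18) + 1*(18) = -18; iterating: f(2)=-18, f(3)=54, f(4)=-126, f(5)=306, f(6)=-738, f(7)=1782, f(8)=-4302, f(9)=10386, f(10)=-25074, f(11)=60534; answer 60534
Part III: A2 = 60534; m = 3; total draws C(9,2) = 36; favorable C(3,1)*C(6,1) = 18; P = 1/2; answer 1/2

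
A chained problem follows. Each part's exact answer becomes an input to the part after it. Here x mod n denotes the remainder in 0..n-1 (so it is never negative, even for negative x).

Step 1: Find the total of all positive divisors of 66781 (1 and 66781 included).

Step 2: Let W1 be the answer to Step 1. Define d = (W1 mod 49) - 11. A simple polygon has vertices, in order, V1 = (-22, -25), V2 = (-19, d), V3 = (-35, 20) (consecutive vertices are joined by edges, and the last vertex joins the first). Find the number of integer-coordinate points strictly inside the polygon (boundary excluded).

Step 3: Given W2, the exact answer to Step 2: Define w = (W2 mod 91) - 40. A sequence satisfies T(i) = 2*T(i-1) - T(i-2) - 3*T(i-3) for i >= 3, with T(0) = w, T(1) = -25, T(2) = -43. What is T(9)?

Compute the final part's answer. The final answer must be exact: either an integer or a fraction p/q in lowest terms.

2381

Step 1: 66781 = 11 * 13 * 467; sigma = (1 + 11) * (1 + 13) * (1 + 467) = 12 * 14 * 468 = 78624; answer 78624
Step 2: W1 = 78624; d = 17; cross terms: (-22*17 - -19*-25)=-849, (-19*20 - -35*17)=215, (-35*-25 - -22*20)=1315; twice the area = |681| = 681; area = 681/2; boundary points = 3 + 1 + 1 = 5; strictly interior points = area - boundary/2 + 1 = 339; answer 339
Step 3: W2 = 339; w = 26; T(3) = 2*(-43) - 1*(-25) - 3*(26) = -139; iterating: T(3)=-139, T(4)=-160, T(5)=-52, T(6)=473, T(7)=1478, T(8)=2639, T(9)=2381; answer 2381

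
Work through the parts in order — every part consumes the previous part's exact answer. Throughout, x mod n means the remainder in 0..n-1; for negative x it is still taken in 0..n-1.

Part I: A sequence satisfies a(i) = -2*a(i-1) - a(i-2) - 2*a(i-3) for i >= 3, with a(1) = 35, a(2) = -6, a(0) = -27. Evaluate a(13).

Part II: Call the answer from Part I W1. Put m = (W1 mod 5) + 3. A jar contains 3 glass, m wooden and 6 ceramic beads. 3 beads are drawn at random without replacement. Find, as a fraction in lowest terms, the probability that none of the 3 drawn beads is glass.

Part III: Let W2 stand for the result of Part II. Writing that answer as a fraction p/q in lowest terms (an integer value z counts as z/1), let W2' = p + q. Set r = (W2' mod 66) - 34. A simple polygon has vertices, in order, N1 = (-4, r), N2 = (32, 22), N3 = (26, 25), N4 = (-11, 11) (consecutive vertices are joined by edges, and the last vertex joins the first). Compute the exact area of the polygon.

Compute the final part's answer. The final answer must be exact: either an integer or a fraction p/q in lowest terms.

523

Part I: a(3) = -2*(-6) - 1*(35) - 2*(-27) = 31; iterating: a(3)=31, a(4)=-126, a(5)=233, a(6)=-402, a(7)=823, a(8)=-1710, a(9)=3401, a(10)=-6738, a(11)=13495, a(12)=-27054, a(13)=54089; answer 54089
Part II: W1 = 54089; m = 7; total draws C(16,3) = 560; favorable C(13,3) = 286; P = 143/280; answer 143/280
Part III: W2 = 143/280; threaded value p + q = 423; r = -7; cross terms: (-4*22 - 32*-7)=136, (32*25 - 26*22)=228, (26*11 - -11*25)=561, (-11*-7 - -4*11)=121; twice the area = |1046| = 1046; area = 523; answer 523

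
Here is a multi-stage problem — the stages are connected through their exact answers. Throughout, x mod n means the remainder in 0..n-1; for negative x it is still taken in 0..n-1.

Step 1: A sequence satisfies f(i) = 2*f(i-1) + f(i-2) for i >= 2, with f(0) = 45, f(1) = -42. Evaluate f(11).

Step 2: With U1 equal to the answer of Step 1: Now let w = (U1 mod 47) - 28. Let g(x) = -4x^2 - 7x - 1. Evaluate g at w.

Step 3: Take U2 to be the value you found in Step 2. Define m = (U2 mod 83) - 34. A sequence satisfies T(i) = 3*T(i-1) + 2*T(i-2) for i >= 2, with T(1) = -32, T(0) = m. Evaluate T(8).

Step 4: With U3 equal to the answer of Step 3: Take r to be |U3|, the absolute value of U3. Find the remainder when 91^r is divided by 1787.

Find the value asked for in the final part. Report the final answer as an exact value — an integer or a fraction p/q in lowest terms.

Step 1: f(2) = 2*(-42) + 1*(45) = -39; iterating: f(2)=-39, f(3)=-120, f(4)=-279, f(5)=-678, f(6)=-1635, f(7)=-3948, f(8)=-9531, f(9)=-23010, f(10)=-55551, f(11)=-134112; answer -134112
Step 2: U1 = -134112; w = -2; -4*(-2)^2 - 7*(-2)^1 - 1 = (-16) + (14) + (-1) = -3; answer -3
Step 3: U2 = -3; m = 46; T(2) = 3*(-32) + 2*(46) = -4; iterating: T(2)=-4, T(3)=-76, T(4)=-236, T(5)=-860, T(6)=-3052, T(7)=-10876, T(8)=-38732; answer -38732
Step 4: U3 = -38732; r = 38732; squarings mod 1787: 91^1=91, 91^2=1133, 91^4=623, 91^8=350, 91^16=984, 91^32=1489, 91^64=1241, 91^128=1474, 91^256=1471, 91^512=1571, 91^1024=194, 91^2048=109, 91^4096=1159, 91^8192=1244, 91^16384=1781, 91^32768=36; 91^38732 = 91^4 * 91^8 * 91^64 * 91^256 * 91^512 * 91^1024 * 91^4096 * 91^32768 = 1623 (mod 1787); answer 1623

1623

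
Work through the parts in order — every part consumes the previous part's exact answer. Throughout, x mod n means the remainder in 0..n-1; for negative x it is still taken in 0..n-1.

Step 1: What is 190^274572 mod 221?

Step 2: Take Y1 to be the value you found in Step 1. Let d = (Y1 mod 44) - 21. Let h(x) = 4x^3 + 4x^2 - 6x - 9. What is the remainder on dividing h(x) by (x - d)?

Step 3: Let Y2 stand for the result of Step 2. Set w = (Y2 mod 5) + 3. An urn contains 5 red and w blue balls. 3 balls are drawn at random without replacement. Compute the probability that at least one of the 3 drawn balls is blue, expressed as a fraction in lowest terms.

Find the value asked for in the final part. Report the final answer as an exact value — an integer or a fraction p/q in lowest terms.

11/12

Step 1: squarings mod 221: 190^1=190, 190^2=77, 190^4=183, 190^8=118, 190^16=1, 190^32=1, 190^64=1, 190^128=1, 190^256=1, 190^512=1, 190^1024=1, 190^2048=1, 190^4096=1, 190^8192=1, 190^16384=1, 190^32768=1, 190^65536=1, 190^131072=1, 190^262144=1; 190^274572 = 190^4 * 190^8 * 190^128 * 190^4096 * 190^8192 * 190^262144 = 157 (mod 221); answer 157
Step 2: Y1 = 157; d = 4; remainder = value at the root: 4*(4)^3 + 4*(4)^2 - 6*(4)^1 - 9 = (256) + (64) + (-24) + (-9) = 287; answer 287
Step 3: Y2 = 287; w = 5; total draws C(10,3) = 120; complement C(5,3) = 10; favorable 120 - 10 = 110; P = 11/12; answer 11/12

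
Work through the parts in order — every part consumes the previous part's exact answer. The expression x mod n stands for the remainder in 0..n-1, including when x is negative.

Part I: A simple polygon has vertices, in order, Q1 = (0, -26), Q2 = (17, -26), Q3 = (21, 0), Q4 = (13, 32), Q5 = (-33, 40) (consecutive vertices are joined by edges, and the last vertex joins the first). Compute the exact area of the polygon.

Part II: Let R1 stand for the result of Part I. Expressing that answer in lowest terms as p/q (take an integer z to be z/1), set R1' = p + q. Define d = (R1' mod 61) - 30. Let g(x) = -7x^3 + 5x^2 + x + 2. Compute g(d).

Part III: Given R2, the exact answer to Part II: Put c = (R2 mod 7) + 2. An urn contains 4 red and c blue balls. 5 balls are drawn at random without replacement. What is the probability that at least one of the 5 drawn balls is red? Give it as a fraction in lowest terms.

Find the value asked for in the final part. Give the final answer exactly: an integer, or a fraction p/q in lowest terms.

Part I: cross terms: (0*-26 - 17*-26)=442, (17*0 - 21*-26)=546, (21*32 - 13*0)=672, (13*40 - -33*32)=1576, (-33*-26 - 0*40)=858; twice the area = |4094| = 4094; area = 2047; answer 2047
Part II: R1 = 2047; threaded value p + q = 2048; d = 5; -7*(5)^3 + 5*(5)^2 + 1*(5)^1 + 2 = (-875) + (125) + (5) + (2) = -743; answer -743
Part III: R2 = -743; c = 8; total draws C(12,5) = 792; complement C(8,5) = 56; favorable 792 - 56 = 736; P = 92/99; answer 92/99

92/99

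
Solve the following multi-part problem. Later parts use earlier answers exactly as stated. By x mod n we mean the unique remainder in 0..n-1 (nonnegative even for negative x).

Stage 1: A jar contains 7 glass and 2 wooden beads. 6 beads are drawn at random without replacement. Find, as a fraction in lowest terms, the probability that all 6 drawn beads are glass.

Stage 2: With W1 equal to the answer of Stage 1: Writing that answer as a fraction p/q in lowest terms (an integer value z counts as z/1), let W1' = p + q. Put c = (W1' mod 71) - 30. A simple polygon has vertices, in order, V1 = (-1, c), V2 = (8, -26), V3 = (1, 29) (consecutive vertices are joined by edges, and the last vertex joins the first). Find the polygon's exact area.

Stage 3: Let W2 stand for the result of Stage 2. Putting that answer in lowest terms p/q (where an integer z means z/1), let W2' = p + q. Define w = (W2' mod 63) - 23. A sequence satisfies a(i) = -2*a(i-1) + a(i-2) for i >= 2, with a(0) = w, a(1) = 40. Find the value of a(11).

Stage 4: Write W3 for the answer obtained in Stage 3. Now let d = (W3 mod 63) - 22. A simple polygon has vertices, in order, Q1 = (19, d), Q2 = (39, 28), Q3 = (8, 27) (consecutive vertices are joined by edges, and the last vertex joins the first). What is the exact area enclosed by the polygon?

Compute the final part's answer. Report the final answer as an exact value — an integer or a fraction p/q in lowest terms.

424

Stage 1: total draws C(9,6) = 84; favorable C(7,6) = 7; P = 1/12; answer 1/12
Stage 2: W1 = 1/12; threaded value p + q = 13; c = -17; cross terms: (-1*-26 - 8*-17)=162, (8*29 - 1*-26)=258, (1*-17 - -1*29)=12; twice the area = |432| = 432; area = 216; answer 216
Stage 3: W2 = 216; threaded value p + q = 217; w = 5; a(2) = -2*(40) + 1*(5) = -75; iterating: a(2)=-75, a(3)=190, a(4)=-455, a(5)=1100, a(6)=-2655, a(7)=6410, a(8)=-15475, a(9)=37360, a(10)=-90195, a(11)=217750; answer 217750
Stage 4: W3 = 217750; d = 0; cross terms: (19*28 - 39*0)=532, (39*27 - 8*28)=829, (8*0 - 19*27)=-513; twice the area = |848| = 848; area = 424; answer 424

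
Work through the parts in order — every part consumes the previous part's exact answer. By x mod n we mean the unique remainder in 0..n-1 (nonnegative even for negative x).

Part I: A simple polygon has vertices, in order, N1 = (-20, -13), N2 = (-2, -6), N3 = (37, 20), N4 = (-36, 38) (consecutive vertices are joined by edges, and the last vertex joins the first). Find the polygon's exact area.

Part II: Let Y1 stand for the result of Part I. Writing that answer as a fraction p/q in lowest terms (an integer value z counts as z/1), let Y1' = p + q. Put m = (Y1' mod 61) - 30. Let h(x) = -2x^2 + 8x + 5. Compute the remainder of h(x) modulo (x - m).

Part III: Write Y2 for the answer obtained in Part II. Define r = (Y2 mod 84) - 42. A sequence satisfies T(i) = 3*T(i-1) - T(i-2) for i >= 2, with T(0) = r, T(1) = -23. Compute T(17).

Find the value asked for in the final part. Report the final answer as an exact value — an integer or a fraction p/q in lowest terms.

Part I: cross terms: (-20*-6 - -2*-13)=94, (-2*20 - 37*-6)=182, (37*38 - -36*20)=2126, (-36*-13 - -20*38)=1228; twice the area = |3630| = 3630; area = 1815; answer 1815
Part II: Y1 = 1815; threaded value p + q = 1816; m = 17; remainder = value at the root: -2*(17)^2 + 8*(17)^1 + 5 = (-578) + (136) + (5) = -437; answer -437
Part III: Y2 = -437; r = 25; T(2) = 3*(-23) - 1*(25) = -94; iterating: T(2)=-94, T(3)=-259, T(4)=-683, T(5)=-1790, T(6)=-4687, T(7)=-12271, T(8)=-32126, T(9)=-84107, T(10)=-220195, T(11)=-576478, T(12)=-1509239, T(13)=-3951239, T(14)=-10344478, T(15)=-27082195, T(16)=-70902107, T(17)=-185624126; answer -185624126

-185624126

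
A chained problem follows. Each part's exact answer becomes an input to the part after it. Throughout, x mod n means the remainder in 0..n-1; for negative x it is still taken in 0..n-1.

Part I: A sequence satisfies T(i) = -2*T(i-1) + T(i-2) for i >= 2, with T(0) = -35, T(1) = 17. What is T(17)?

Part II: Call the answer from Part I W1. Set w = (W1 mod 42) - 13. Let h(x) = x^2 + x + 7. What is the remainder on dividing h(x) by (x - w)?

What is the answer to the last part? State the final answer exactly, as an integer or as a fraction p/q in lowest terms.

27

Part I: T(2) = -2*(17) + 1*(-35) = -69; iterating: T(2)=-69, T(3)=155, T(4)=-379, T(5)=913, T(6)=-2205, T(7)=5323, T(8)=-12851, T(9)=31025, T(10)=-74901, T(11)=180827, T(12)=-436555, T(13)=1053937, T(14)=-2544429, T(15)=6142795, T(16)=-14830019, T(17)=35802833; answer 35802833
Part II: W1 = 35802833; w = 4; remainder = value at the root: 1*(4)^2 + 1*(4)^1 + 7 = (16) + (4) + (7) = 27; answer 27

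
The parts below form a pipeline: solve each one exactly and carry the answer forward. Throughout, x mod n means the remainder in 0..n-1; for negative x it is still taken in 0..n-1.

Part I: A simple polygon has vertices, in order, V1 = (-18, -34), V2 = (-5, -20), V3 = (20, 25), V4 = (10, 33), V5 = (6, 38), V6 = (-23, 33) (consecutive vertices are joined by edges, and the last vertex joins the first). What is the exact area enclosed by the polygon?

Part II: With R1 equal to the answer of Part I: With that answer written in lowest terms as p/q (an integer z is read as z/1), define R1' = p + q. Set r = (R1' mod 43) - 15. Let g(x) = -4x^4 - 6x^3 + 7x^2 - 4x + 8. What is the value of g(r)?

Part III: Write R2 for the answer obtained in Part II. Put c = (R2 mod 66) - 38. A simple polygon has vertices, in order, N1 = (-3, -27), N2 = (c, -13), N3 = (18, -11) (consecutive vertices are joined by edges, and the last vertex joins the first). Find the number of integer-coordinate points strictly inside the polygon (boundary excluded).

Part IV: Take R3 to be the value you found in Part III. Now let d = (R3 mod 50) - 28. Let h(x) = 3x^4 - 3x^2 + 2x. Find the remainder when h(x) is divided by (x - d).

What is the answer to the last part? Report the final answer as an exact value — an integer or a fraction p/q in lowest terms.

Part I: cross terms: (-18*-20 - -5*-34)=190, (-5*25 - 20*-20)=275, (20*33 - 10*25)=410, (10*38 - 6*33)=182, (6*33 - -23*38)=1072, (-23*-34 - -18*33)=1376; twice the area = |3505| = 3505; area = 3505/2; answer 3505/2
Part II: R1 = 3505/2; threaded value p + q = 3507; r = 9; -4*(9)^4 - 6*(9)^3 + 7*(9)^2 - 4*(9)^1 + 8 = (-26244) + (-4374) + (567) + (-36) + (8) = -30079; answer -30079
Part III: R2 = -30079; c = -21; cross terms: (-3*-13 - -21*-27)=-528, (-21*-11 - 18*-13)=465, (18*-27 - -3*-11)=-519; twice the area = |-582| = 582; area = 291; boundary points = 2 + 1 + 1 = 4; strictly interior points = area - boundary/2 + 1 = 290; answer 290
Part IV: R3 = 290; d = 12; remainder = value at the root: 3*(12)^4 - 3*(12)^2 + 2*(12)^1 = (62208) + (-432) + (24) = 61800; answer 61800

61800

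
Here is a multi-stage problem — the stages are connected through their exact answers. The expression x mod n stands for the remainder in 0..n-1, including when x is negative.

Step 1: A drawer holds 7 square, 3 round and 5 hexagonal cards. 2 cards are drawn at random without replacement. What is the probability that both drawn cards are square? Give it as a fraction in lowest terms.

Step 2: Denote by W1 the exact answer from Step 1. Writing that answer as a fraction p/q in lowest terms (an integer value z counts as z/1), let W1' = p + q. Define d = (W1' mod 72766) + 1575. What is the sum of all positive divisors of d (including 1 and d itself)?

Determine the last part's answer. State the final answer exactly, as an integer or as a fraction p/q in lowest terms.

Step 1: total draws C(15,2) = 105; favorable C(7,2) = 21; P = 1/5; answer 1/5
Step 2: W1 = 1/5; threaded value p + q = 6; d = 1581; 1581 = 3 * 17 * 31; sigma = (1 + 3) * (1 + 17) * (1 + 31) = 4 * 18 * 32 = 2304; answer 2304

2304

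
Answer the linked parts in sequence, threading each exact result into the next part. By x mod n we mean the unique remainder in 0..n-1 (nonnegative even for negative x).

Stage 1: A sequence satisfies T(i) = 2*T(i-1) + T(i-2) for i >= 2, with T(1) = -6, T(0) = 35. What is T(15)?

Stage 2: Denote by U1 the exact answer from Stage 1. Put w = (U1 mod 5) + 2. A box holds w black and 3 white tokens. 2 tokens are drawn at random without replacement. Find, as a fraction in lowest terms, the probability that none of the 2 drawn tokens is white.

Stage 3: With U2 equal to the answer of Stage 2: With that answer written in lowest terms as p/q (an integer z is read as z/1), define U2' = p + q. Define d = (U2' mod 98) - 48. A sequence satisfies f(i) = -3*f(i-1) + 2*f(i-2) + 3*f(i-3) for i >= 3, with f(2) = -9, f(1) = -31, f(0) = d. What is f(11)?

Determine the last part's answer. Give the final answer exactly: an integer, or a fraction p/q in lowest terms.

Stage 1: T(2) = 2*(-6) + 1*(35) = 23; iterating: T(2)=23, T(3)=40, T(4)=103, T(5)=246, T(6)=595, T(7)=1436, T(8)=3467, T(9)=8370, T(10)=20207, T(11)=48784, T(12)=117775, T(13)=284334, T(14)=686443, T(15)=1657220; answer 1657220
Stage 2: U1 = 1657220; w = 2; total draws C(5,2) = 10; favorable C(2,2) = 1; P = 1/10; answer 1/10
Stage 3: U2 = 1/10; threaded value p + q = 11; d = -37; f(3) = -3*(-9) + 2*(-31) + 3*(-37) = -146; iterating: f(3)=-146, f(4)=327, f(5)=-1300, f(6)=4116, f(7)=-13967, f(8)=46233, f(9)=-154285, f(10)=513420, f(11)=-1710131; answer -1710131

-1710131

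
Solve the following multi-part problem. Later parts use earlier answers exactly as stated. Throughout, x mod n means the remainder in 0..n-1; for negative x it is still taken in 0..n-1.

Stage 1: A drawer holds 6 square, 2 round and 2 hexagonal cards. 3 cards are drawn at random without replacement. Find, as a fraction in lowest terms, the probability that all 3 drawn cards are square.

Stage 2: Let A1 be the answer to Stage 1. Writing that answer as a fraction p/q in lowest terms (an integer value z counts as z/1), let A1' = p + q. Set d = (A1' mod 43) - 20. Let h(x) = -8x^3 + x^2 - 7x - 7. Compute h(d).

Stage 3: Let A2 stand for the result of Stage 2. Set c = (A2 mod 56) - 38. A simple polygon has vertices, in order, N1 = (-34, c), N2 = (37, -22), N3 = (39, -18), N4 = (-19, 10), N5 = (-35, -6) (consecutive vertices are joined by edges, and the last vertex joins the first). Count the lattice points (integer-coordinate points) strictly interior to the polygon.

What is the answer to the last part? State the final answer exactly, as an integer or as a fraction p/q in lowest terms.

1226

Stage 1: total draws C(10,3) = 120; favorable C(6,3) = 20; P = 1/6; answer 1/6
Stage 2: A1 = 1/6; threaded value p + q = 7; d = -13; -8*(-13)^3 + 1*(-13)^2 - 7*(-13)^1 - 7 = (17576) + (169) + (91) + (-7) = 17829; answer 17829
Stage 3: A2 = 17829; c = -17; cross terms: (-34*-22 - 37*-17)=1377, (37*-18 - 39*-22)=192, (39*10 - -19*-18)=48, (-19*-6 - -35*10)=464, (-35*-17 - -34*-6)=391; twice the area = |2472| = 2472; area = 1236; boundary points = 1 + 2 + 2 + 16 + 1 = 22; strictly interior points = area - boundary/2 + 1 = 1226; answer 1226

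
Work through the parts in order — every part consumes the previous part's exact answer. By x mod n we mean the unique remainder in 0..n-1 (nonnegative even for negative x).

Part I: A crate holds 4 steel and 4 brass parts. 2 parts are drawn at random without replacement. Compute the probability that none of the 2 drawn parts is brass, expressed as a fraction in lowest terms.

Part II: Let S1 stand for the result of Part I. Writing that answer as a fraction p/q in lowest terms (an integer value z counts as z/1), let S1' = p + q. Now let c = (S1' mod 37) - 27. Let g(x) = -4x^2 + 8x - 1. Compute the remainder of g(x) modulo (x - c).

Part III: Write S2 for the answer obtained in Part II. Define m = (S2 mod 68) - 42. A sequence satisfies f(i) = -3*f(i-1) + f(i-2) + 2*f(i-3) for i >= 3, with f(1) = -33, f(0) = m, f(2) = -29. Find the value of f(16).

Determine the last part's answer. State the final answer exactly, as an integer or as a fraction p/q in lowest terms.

-322669119

Part I: total draws C(8,2) = 28; favorable C(4,2) = 6; P = 3/14; answer 3/14
Part II: S1 = 3/14; threaded value p + q = 17; c = -10; remainder = value at the root: -4*(-10)^2 + 8*(-10)^1 - 1 = (-400) + (-80) + (-1) = -481; answer -481
Part III: S2 = -481; m = 21; f(3) = -3*(-29) + 1*(-33) + 2*(21) = 96; iterating: f(3)=96, f(4)=-383, f(5)=1187, f(6)=-3752, f(7)=11677, f(8)=-36409, f(9)=113400, f(10)=-353255, f(11)=1100347, f(12)=-3427496, f(13)=10676325, f(14)=-33255777, f(15)=103588664, f(16)=-322669119; answer -322669119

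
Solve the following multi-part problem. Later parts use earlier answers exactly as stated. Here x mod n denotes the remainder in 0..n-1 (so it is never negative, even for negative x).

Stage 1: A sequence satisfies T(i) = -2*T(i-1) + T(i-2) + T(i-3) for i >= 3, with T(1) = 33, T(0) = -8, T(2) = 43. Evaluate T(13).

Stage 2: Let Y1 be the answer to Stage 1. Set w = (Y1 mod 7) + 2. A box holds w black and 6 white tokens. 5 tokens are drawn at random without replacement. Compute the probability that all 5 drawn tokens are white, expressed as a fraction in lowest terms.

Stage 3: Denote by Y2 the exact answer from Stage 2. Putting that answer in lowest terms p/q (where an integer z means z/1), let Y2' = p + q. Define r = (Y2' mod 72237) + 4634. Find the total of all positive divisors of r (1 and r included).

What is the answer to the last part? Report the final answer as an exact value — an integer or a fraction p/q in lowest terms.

9600

Stage 1: T(3) = -2*(43) + 1*(33) + 1*(-8) = -61; iterating: T(3)=-61, T(4)=198, T(5)=-414, T(6)=965, T(7)=-2146, T(8)=4843, T(9)=-10867, T(10)=24431, T(11)=-54886, T(12)=123336, T(13)=-277127; answer -277127
Stage 2: Y1 = -277127; w = 5; total draws C(11,5) = 462; favorable C(6,5) = 6; P = 1/77; answer 1/77
Stage 3: Y2 = 1/77; threaded value p + q = 78; r = 4712; 4712 = 2^3 * 19 * 31; sigma = (1 + 2 + 4 + 8) * (1 + 19) * (1 + 31) = 15 * 20 * 32 = 9600; answer 9600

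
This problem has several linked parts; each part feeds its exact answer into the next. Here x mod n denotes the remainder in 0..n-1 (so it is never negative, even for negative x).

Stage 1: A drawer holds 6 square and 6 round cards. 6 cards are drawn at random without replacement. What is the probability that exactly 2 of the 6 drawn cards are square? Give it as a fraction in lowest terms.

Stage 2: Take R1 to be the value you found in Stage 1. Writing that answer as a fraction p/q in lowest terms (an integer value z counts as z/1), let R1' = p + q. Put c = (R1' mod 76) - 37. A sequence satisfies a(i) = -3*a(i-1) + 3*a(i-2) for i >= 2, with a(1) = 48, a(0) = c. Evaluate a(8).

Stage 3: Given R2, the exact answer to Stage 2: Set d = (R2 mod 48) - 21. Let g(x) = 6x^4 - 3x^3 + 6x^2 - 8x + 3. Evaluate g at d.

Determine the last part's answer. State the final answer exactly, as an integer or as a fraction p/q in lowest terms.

1141584

Stage 1: total draws C(12,6) = 924; favorable C(6,2)*C(6,4) = 225; P = 75/308; answer 75/308
Stage 2: R1 = 75/308; threaded value p + q = 383; c = -34; a(2) = -3*(48) + 3*(-34) = -246; iterating: a(2)=-246, a(3)=882, a(4)=-3384, a(5)=12798, a(6)=-48546, a(7)=184032, a(8)=-697734; answer -697734
Stage 3: R2 = -697734; d = 21; 6*(21)^4 - 3*(21)^3 + 6*(21)^2 - 8*(21)^1 + 3 = (1166886) + (-27783) + (2646) + (-168) + (3) = 1141584; answer 1141584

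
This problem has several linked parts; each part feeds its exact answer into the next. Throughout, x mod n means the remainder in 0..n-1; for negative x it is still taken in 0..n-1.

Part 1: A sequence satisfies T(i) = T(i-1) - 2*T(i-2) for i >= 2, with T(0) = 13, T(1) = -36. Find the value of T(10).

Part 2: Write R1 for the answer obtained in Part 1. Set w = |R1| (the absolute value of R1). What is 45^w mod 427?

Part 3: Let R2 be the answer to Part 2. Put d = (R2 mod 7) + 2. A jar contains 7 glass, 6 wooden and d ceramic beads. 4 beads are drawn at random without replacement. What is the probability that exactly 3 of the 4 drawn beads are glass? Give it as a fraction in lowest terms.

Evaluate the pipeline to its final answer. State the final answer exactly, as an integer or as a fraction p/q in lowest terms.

35/323

Part 1: T(2) = 1*(-36) - 2*(13) = -62; iterating: T(2)=-62, T(3)=10, T(4)=134, T(5)=114, T(6)=-154, T(7)=-382, T(8)=-74, T(9)=690, T(10)=838; answer 838
Part 2: R1 = 838; w = 838; squarings mod 427: 45^1=45, 45^2=317, 45^4=144, 45^8=240, 45^16=382, 45^32=317, 45^64=144, 45^128=240, 45^256=382, 45^512=317; 45^838 = 45^2 * 45^4 * 45^64 * 45^256 * 45^512 = 361 (mod 427); answer 361
Part 3: R2 = 361; d = 6; total draws C(19,4) = 3876; favorable C(7,3)*C(12,1) = 420; P = 35/323; answer 35/323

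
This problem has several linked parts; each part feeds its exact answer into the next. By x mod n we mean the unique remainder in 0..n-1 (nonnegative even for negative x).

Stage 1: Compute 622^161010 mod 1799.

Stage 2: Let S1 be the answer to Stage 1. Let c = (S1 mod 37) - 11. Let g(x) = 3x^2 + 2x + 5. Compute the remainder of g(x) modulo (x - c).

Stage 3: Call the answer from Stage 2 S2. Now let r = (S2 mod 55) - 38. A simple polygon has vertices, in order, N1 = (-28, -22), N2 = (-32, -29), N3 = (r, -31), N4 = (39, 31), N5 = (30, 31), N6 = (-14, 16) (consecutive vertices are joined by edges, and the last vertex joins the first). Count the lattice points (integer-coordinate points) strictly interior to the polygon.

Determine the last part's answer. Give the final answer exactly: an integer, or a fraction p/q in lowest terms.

1762

Stage 1: squarings mod 1799: 622^1=622, 622^2=99, 622^4=806, 622^8=197, 622^16=1030, 622^32=1289, 622^64=1044, 622^128=1541, 622^256=1, 622^512=1, 622^1024=1, 622^2048=1, 622^4096=1, 622^8192=1, 622^16384=1, 622^32768=1, 622^65536=1, 622^131072=1; 622^161010 = 622^2 * 622^16 * 622^32 * 622^64 * 622^128 * 622^1024 * 622^4096 * 622^8192 * 622^16384 * 622^131072 = 435 (mod 1799); answer 435
Stage 2: S1 = 435; c = 17; remainder = value at the root: 3*(17)^2 + 2*(17)^1 + 5 = (867) + (34) + (5) = 906; answer 906
Stage 3: S2 = 906; r = -12; cross terms: (-28*-29 - -32*-22)=108, (-32*-31 - -12*-29)=644, (-12*31 - 39*-31)=837, (39*31 - 30*31)=279, (30*16 - -14*31)=914, (-14*-22 - -28*16)=756; twice the area = |3538| = 3538; area = 1769; boundary points = 1 + 2 + 1 + 9 + 1 + 2 = 16; strictly interior points = area - boundary/2 + 1 = 1762; answer 1762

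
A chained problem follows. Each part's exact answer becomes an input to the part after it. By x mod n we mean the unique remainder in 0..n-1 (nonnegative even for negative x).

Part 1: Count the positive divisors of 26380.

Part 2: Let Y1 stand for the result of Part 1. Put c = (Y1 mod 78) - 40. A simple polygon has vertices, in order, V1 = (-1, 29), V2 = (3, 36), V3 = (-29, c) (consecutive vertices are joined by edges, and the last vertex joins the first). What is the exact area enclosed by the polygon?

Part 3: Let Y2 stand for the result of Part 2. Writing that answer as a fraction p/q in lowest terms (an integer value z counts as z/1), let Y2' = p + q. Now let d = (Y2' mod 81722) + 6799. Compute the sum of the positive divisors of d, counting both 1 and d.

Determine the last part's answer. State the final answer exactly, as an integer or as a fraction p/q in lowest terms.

18144

Part 1: 26380 = 2^2 * 5 * 1319; number of divisors = (2+1) * (1+1) * (1+1) = 12; answer 12
Part 2: Y1 = 12; c = -28; cross terms: (-1*36 - 3*29)=-123, (3*-28 - -29*36)=960, (-29*29 - -1*-28)=-869; twice the area = |-32| = 32; area = 16; answer 16
Part 3: Y2 = 16; threaded value p + q = 17; d = 6816; 6816 = 2^5 * 3 * 71; sigma = (1 + 2 + 4 + 8 + 16 + 32) * (1 + 3) * (1 + 71) = 63 * 4 * 72 = 18144; answer 18144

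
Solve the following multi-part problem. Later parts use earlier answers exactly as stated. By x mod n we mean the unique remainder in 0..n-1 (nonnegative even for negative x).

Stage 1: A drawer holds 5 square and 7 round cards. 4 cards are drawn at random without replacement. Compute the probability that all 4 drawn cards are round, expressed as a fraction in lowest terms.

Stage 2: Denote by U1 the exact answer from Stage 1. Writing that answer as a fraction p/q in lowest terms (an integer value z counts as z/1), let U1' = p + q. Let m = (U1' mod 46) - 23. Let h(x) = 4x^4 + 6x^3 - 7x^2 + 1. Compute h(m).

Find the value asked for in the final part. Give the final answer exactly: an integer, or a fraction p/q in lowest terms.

Stage 1: total draws C(12,4) = 495; favorable C(7,4) = 35; P = 7/99; answer 7/99
Stage 2: U1 = 7/99; threaded value p + q = 106; m = -9; 4*(-9)^4 + 6*(-9)^3 - 7*(-9)^2 + 1 = (26244) + (-4374) + (-567) + (1) = 21304; answer 21304

21304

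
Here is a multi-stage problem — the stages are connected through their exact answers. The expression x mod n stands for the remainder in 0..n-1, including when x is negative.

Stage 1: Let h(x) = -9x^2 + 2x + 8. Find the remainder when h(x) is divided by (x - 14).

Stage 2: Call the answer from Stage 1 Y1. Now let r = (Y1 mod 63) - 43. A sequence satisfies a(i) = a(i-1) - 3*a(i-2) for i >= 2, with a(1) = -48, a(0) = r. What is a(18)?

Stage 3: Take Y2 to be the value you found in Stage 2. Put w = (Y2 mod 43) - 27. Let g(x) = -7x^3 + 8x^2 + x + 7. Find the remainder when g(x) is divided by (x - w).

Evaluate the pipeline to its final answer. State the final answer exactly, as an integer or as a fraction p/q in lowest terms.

-1995

Stage 1: remainder = value at the root: -9*(14)^2 + 2*(14)^1 + 8 = (-1764) + (28) + (8) = -1728; answer -1728
Stage 2: Y1 = -1728; r = -7; a(2) = 1*(-48) - 3*(-7) = -27; iterating: a(2)=-27, a(3)=117, a(4)=198, a(5)=-153, a(6)=-747, a(7)=-288, a(8)=1953, a(9)=2817, a(10)=-3042, a(11)=-11493, a(12)=-2367, a(13)=32112, a(14)=39213, a(15)=-57123, a(16)=-174762, a(17)=-3393, a(18)=520893; answer 520893
Stage 3: Y2 = 520893; w = 7; remainder = value at the root: -7*(7)^3 + 8*(7)^2 + 1*(7)^1 + 7 = (-2401) + (392) + (7) + (7) = -1995; answer -1995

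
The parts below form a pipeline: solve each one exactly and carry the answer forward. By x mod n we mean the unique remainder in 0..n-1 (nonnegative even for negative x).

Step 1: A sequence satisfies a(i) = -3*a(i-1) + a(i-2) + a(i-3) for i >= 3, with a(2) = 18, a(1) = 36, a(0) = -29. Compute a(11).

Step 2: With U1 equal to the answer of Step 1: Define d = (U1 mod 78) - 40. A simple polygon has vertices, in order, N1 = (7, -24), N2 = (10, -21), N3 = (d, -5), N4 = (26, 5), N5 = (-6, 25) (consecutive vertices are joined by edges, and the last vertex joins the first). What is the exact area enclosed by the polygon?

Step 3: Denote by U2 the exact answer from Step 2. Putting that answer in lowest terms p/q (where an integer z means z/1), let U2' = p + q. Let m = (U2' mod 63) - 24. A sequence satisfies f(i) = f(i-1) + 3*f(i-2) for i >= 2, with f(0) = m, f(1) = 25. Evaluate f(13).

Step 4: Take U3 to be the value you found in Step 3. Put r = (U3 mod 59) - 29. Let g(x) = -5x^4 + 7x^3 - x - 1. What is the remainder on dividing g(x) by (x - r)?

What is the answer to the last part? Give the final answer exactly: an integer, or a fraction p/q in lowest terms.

Step 1: a(3) = -3*(18) + 1*(36) + 1*(-29) = -47; iterating: a(3)=-47, a(4)=195, a(5)=-614, a(6)=1990, a(7)=-6389, a(8)=20543, a(9)=-66028, a(10)=212238, a(11)=-682199; answer -682199
Step 2: U1 = -682199; d = 27; cross terms: (7*-21 - 10*-24)=93, (10*-5 - 27*-21)=517, (27*5 - 26*-5)=265, (26*25 - -6*5)=680, (-6*-24 - 7*25)=-31; twice the area = |1524| = 1524; area = 762; answer 762
Step 3: U2 = 762; threaded value p + q = 763; m = -17; f(2) = 1*(25) + 3*(-17) = -26; iterating: f(2)=-26, f(3)=49, f(4)=-29, f(5)=118, f(6)=31, f(7)=385, f(8)=478, f(9)=1633, f(10)=3067, f(11)=7966, f(12)=17167, f(13)=41065; answer 41065
Step 4: U3 = 41065; r = -28; remainder = value at the root: -5*(-28)^4 + 7*(-28)^3 - 1*(-28)^1 - 1 = (-3073280) + (-153664) + (28) + (-1) = -3226917; answer -3226917

-3226917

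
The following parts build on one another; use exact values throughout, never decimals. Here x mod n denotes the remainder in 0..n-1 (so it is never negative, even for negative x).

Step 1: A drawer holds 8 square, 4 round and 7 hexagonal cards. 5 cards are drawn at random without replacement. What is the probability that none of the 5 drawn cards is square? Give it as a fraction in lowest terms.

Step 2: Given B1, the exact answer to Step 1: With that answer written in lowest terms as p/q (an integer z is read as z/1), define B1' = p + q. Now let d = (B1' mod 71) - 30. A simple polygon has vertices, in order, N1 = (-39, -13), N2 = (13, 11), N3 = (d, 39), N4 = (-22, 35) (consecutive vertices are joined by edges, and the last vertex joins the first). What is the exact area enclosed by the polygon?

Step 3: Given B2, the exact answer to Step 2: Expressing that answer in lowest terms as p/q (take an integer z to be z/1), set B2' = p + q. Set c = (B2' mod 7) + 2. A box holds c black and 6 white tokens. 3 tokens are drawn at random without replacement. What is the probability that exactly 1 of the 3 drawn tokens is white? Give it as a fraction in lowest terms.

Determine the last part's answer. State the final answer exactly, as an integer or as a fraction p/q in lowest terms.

Step 1: total draws C(19,5) = 11628; favorable C(11,5) = 462; P = 77/1938; answer 77/1938
Step 2: B1 = 77/1938; threaded value p + q = 2015; d = -3; cross terms: (-39*11 - 13*-13)=-260, (13*39 - -3*11)=540, (-3*35 - -22*39)=753, (-22*-13 - -39*35)=1651; twice the area = |2684| = 2684; area = 1342; answer 1342
Step 3: B2 = 1342; threaded value p + q = 1343; c = 8; total draws C(14,3) = 364; favorable C(6,1)*C(8,2) = 168; P = 6/13; answer 6/13

6/13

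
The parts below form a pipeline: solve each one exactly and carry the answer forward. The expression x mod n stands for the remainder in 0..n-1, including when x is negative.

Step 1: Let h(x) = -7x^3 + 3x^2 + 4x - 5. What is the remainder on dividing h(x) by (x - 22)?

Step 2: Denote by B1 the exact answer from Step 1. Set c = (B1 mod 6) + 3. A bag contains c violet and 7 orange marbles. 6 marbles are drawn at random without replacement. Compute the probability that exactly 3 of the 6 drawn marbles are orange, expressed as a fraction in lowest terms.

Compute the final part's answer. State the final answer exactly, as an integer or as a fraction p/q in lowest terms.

10/33

Step 1: remainder = value at the root: -7*(22)^3 + 3*(22)^2 + 4*(22)^1 - 5 = (-74536) + (1452) + (88) + (-5) = -73001; answer -73001
Step 2: B1 = -73001; c = 4; total draws C(11,6) = 462; favorable C(7,3)*C(4,3) = 140; P = 10/33; answer 10/33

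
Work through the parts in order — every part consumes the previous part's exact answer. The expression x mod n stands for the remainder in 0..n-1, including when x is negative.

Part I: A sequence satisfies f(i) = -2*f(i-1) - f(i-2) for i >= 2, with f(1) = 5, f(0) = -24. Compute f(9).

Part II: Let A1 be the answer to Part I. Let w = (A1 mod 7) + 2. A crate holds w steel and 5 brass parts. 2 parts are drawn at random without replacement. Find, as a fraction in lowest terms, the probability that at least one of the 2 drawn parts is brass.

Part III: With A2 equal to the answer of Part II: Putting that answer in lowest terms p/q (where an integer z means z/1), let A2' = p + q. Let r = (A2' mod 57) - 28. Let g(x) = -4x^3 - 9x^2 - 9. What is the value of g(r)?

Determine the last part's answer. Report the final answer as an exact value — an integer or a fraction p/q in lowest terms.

Part I: f(2) = -2*(5) - 1*(-24) = 14; iterating: f(2)=14, f(3)=-33, f(4)=52, f(5)=-71, f(6)=90, f(7)=-109, f(8)=128, f(9)=-147; answer -147
Part II: A1 = -147; w = 2; total draws C(7,2) = 21; complement C(2,2) = 1; favorable 21 - 1 = 20; P = 20/21; answer 20/21
Part III: A2 = 20/21; threaded value p + q = 41; r = 13; -4*(13)^3 - 9*(13)^2 - 9 = (-8788) + (-1521) + (-9) = -10318; answer -10318

-10318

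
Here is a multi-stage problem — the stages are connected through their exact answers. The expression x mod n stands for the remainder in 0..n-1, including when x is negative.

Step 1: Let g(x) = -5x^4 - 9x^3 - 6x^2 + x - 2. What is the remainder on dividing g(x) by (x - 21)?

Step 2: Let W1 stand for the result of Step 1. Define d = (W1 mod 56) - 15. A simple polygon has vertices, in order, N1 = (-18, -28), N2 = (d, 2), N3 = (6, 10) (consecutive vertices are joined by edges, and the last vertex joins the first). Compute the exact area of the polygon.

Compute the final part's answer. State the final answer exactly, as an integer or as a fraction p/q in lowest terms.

58

Step 1: remainder = value at the root: -5*(21)^4 - 9*(21)^3 - 6*(21)^2 + 1*(21)^1 - 2 = (-972405) + (-83349) + (-2646) + (21) + (-2) = -1058381; answer -1058381
Step 2: W1 = -1058381; d = 4; cross terms: (-18*2 - 4*-28)=76, (4*10 - 6*2)=28, (6*-28 - -18*10)=12; twice the area = |116| = 116; area = 58; answer 58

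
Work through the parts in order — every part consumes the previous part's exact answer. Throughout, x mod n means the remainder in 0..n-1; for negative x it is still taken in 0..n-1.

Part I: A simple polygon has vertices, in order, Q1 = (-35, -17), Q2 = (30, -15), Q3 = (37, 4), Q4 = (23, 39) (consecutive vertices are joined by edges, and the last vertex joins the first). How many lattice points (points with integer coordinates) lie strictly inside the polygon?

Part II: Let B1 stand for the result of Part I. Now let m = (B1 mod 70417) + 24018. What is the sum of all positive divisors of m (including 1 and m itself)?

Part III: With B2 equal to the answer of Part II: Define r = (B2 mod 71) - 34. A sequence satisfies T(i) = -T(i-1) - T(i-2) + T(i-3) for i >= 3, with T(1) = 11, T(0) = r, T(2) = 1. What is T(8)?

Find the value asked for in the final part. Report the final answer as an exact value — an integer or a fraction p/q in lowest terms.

-10

Part I: cross terms: (-35*-15 - 30*-17)=1035, (30*4 - 37*-15)=675, (37*39 - 23*4)=1351, (23*-17 - -35*39)=974; twice the area = |4035| = 4035; area = 4035/2; boundary points = 1 + 1 + 7 + 2 = 11; strictly interior points = area - boundary/2 + 1 = 2013; answer 2013
Part II: B1 = 2013; m = 26031; 26031 = 3 * 8677; sigma = (1 + 3) * (1 + 8677) = 4 * 8678 = 34712; answer 34712
Part III: B2 = 34712; r = 30; T(3) = -1*(1) - 1*(11) + 1*(30) = 18; iterating: T(3)=18, T(4)=-8, T(5)=-9, T(6)=35, T(7)=-34, T(8)=-10; answer -10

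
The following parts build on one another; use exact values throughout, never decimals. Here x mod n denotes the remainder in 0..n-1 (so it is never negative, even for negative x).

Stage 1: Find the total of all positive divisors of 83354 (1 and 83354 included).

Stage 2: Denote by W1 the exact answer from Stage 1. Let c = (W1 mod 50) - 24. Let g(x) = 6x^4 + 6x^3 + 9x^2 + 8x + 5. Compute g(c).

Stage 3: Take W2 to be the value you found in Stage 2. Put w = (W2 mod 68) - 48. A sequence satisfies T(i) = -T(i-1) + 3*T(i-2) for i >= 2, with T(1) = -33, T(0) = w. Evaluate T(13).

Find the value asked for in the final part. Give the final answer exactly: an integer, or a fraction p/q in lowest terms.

Stage 1: 83354 = 2 * 71 * 587; sigma = (1 + 2) * (1 + 71) * (1 + 587) = 3 * 72 * 588 = 127008; answer 127008
Stage 2: W1 = 127008; c = -16; 6*(-16)^4 + 6*(-16)^3 + 9*(-16)^2 + 8*(-16)^1 + 5 = (393216) + (-24576) + (2304) + (-128) + (5) = 370821; answer 370821
Stage 3: W2 = 370821; w = -31; T(2) = -1*(-33) + 3*(-31) = -60; iterating: T(2)=-60, T(3)=-39, T(4)=-141, T(5)=24, T(6)=-447, T(7)=519, T(8)=-1860, T(9)=3417, T(10)=-8997, T(11)=19248, T(12)=-46239, T(13)=103983; answer 103983

103983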